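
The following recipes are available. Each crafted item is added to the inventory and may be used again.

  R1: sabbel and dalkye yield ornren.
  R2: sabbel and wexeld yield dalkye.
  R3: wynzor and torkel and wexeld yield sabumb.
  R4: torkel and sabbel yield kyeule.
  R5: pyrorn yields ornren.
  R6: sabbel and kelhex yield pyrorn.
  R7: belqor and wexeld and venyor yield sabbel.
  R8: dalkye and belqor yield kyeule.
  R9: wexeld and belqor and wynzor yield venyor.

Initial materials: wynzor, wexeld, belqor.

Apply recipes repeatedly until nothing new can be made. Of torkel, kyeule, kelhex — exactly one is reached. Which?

wexeld and belqor and wynzor → venyor (R9).
belqor and wexeld and venyor → sabbel (R7).
sabbel and wexeld → dalkye (R2).
Using R8, dalkye and belqor make kyeule.
No rule produces torkel, and it is not given. No rule produces kelhex, and it is not given.

kyeule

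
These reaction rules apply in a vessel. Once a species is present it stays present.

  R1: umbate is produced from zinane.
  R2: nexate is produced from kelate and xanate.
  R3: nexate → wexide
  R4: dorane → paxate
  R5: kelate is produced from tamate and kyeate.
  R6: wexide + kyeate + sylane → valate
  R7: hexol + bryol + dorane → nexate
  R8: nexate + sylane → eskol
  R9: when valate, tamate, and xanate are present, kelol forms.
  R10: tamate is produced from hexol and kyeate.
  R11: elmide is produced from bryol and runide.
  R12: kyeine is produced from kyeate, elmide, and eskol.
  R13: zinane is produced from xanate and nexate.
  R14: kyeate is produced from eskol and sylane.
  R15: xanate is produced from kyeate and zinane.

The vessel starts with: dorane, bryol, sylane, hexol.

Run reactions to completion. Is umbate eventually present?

No

umbate would need zinane (R1), but zinane never forms.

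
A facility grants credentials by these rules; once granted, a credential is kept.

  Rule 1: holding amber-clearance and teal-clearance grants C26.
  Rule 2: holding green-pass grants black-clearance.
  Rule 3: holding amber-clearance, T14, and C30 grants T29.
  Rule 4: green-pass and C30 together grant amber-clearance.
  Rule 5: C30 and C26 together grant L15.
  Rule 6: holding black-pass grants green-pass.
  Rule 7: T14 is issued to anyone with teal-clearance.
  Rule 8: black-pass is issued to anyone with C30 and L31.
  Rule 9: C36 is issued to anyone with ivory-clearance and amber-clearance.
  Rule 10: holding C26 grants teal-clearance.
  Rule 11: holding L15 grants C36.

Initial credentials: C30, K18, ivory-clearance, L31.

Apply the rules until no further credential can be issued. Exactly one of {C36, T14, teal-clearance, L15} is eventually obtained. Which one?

C36

Holding C30 and L31 grants black-pass (Rule 8).
Holding black-pass grants green-pass (Rule 6).
Holding green-pass and C30 grants amber-clearance (Rule 4).
Holding ivory-clearance and amber-clearance grants C36 (Rule 9).
L15 would need C30 and C26 (Rule 5), but C26 is never granted. teal-clearance would need C26 (Rule 10), but C26 is never granted. T14 would need teal-clearance (Rule 7), but teal-clearance is never granted.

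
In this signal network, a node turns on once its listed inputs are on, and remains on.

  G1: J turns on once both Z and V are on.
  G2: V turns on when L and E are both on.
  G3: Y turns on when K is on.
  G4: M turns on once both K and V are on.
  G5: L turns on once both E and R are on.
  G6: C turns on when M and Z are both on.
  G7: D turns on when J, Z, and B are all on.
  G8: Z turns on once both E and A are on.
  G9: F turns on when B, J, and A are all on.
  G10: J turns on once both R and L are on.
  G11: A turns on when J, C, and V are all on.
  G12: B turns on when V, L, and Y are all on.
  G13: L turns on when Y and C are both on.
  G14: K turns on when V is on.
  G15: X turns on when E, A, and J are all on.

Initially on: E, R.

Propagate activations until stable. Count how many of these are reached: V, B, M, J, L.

G5: E and R on → L on.
L and E are on, so V turns on (G2).
G10: R and L on → J on.
G14: V on → K on.
K is on, so Y turns on (G3).
K and V are on, so M turns on (G4).
V, L, and Y are on, so B turns on (G12).
V: reached.
B: reached.
M: reached.
J: reached.
L: reached.
All 5 are reached.

5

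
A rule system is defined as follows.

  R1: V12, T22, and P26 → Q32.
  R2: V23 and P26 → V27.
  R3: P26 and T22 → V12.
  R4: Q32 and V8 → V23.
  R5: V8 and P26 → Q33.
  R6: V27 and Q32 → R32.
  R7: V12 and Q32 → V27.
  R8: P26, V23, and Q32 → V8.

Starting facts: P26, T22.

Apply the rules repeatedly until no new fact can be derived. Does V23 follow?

V23 would need Q32 and V8 (R4), but V8 is never established.

No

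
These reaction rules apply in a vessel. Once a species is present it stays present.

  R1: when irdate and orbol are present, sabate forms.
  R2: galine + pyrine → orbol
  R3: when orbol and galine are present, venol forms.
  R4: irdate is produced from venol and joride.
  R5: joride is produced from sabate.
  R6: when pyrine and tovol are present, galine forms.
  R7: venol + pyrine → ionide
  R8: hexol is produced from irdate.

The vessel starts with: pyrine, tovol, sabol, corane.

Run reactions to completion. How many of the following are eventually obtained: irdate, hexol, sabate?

0

irdate would need venol and joride (R4), but joride never forms.
hexol would need irdate (R8), but irdate never forms.
sabate would need irdate and orbol (R1), but irdate never forms.
None of the 3 are reached.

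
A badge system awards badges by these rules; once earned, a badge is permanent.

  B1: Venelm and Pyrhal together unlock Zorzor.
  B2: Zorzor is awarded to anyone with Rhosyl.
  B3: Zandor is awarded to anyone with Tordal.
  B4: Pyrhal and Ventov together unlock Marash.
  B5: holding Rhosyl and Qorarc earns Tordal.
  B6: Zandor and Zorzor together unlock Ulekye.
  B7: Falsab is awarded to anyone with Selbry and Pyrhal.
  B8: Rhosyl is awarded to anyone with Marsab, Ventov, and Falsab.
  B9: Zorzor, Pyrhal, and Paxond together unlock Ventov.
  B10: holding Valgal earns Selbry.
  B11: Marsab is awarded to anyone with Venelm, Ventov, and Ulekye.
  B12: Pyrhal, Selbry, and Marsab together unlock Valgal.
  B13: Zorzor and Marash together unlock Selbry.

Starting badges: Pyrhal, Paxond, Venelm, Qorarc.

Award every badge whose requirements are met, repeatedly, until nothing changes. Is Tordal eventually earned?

Tordal would need Rhosyl and Qorarc (B5), but Rhosyl is never earned.

No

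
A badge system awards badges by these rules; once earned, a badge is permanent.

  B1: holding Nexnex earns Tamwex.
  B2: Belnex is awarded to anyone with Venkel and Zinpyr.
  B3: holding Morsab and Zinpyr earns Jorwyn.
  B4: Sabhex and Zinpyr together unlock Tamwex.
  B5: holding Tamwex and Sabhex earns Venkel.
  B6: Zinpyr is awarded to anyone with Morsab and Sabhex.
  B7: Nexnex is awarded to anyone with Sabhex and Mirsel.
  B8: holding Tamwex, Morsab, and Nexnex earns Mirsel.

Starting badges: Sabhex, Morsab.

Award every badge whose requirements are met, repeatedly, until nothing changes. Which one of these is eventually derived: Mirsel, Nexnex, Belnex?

With Morsab and Sabhex, Zinpyr is earned (B6).
With Sabhex and Zinpyr, Tamwex is earned (B4).
With Tamwex and Sabhex, Venkel is earned (B5).
With Venkel and Zinpyr, Belnex is earned (B2).
Nexnex would need Sabhex and Mirsel (B7), but Mirsel is never earned. Mirsel would need Tamwex, Morsab, and Nexnex (B8), but Nexnex is never earned.

Belnex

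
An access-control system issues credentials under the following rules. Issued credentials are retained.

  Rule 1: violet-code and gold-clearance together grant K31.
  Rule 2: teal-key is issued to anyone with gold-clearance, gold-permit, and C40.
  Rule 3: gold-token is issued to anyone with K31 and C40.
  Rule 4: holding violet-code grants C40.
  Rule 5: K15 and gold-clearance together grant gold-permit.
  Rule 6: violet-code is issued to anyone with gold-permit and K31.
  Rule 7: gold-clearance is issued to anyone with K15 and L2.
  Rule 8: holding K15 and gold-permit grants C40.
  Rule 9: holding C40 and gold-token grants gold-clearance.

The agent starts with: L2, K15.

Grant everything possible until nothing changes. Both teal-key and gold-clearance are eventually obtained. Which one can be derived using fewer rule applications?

gold-clearance: Holding K15 and L2 grants gold-clearance (Rule 7). [1 rule application]
teal-key: Holding K15 and L2 grants gold-clearance (Rule 7). Holding K15 and gold-clearance grants gold-permit (Rule 5). Holding K15 and gold-permit grants C40 (Rule 8). Holding gold-clearance, gold-permit, and C40 grants teal-key (Rule 2). [4 rule applications]
gold-clearance needs fewer.

gold-clearance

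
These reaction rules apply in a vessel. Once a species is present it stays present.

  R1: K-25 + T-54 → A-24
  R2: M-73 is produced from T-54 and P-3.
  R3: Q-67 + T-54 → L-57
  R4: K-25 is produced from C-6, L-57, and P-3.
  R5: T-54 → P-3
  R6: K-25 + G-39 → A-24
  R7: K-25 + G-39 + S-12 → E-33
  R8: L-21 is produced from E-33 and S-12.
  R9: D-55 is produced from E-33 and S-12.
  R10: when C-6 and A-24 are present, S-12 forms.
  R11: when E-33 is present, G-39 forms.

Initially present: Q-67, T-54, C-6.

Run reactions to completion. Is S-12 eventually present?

Yes

Q-67 and T-54 present → L-57 forms (R3).
T-54 present → P-3 forms (R5).
C-6, L-57, and P-3 present → K-25 forms (R4).
K-25 and T-54 present → A-24 forms (R1).
C-6 and A-24 present → S-12 forms (R10).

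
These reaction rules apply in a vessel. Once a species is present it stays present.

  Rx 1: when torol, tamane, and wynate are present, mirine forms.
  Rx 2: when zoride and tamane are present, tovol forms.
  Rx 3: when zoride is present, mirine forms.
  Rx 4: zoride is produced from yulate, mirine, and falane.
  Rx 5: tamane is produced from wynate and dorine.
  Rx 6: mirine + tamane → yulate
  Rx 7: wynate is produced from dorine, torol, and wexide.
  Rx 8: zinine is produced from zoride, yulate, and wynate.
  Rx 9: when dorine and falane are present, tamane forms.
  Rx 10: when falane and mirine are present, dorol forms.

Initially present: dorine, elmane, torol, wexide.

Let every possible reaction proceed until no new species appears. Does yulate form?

dorine, torol, and wexide present → wynate forms (Rx 7).
wynate and dorine present → tamane forms (Rx 5).
torol, tamane, and wynate present → mirine forms (Rx 1).
mirine and tamane present → yulate forms (Rx 6).

Yes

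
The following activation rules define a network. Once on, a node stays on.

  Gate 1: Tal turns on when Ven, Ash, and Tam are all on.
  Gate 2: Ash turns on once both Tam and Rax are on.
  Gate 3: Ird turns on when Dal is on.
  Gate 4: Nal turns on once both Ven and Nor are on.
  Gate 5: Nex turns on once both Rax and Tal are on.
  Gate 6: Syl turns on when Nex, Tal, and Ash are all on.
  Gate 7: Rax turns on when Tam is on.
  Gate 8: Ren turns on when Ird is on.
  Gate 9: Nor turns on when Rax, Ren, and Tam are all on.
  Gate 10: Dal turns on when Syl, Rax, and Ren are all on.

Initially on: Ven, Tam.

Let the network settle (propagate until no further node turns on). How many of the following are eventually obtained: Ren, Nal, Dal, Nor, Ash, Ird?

Gate 7: Tam on → Rax on.
Tam and Rax are on, so Ash turns on (Gate 2).
Ren would need Ird (Gate 8), but Ird never turns on.
Nal would need Ven and Nor (Gate 4), but Nor never turns on.
Dal would need Syl, Rax, and Ren (Gate 10), but Ren never turns on.
Nor would need Rax, Ren, and Tam (Gate 9), but Ren never turns on.
Ash: reached.
Ird would need Dal (Gate 3), but Dal never turns on.
Reached: Ash — 1 of the 6.

1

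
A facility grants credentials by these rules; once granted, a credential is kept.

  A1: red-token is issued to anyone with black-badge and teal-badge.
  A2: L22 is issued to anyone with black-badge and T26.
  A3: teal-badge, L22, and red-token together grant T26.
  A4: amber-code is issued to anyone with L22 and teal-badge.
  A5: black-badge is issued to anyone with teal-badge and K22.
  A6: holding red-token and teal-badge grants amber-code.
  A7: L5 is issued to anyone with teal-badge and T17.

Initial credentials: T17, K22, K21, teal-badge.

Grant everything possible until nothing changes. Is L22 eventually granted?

L22 would need black-badge and T26 (A2), but T26 is never granted.

No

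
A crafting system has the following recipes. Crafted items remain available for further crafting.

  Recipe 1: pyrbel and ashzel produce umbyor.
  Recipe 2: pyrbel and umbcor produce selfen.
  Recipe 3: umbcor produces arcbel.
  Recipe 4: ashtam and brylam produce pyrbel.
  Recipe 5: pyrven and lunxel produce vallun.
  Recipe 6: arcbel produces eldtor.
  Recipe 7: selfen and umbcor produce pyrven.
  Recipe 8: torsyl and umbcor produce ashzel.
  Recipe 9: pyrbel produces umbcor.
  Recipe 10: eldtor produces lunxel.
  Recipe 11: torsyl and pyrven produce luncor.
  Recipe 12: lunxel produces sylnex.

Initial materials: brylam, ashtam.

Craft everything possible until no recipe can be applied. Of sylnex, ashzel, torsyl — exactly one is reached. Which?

sylnex

Using Recipe 4, ashtam and brylam make pyrbel.
pyrbel → umbcor (Recipe 9).
Using Recipe 3, umbcor makes arcbel.
arcbel → eldtor (Recipe 6).
eldtor → lunxel (Recipe 10).
Using Recipe 12, lunxel makes sylnex.
ashzel would need torsyl and umbcor (Recipe 8), but torsyl is never obtained. No rule produces torsyl, and it is not given.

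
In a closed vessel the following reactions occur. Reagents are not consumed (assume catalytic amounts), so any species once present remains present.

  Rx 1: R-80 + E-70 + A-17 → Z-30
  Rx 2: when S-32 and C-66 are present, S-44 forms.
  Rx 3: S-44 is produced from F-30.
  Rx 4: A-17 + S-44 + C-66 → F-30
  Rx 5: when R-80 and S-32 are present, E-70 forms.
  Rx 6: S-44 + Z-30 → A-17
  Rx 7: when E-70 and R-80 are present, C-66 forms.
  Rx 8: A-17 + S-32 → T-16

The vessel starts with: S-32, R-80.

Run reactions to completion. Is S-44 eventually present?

Yes

R-80 and S-32 present → E-70 forms (Rx 5).
E-70 and R-80 present → C-66 forms (Rx 7).
S-32 and C-66 present → S-44 forms (Rx 2).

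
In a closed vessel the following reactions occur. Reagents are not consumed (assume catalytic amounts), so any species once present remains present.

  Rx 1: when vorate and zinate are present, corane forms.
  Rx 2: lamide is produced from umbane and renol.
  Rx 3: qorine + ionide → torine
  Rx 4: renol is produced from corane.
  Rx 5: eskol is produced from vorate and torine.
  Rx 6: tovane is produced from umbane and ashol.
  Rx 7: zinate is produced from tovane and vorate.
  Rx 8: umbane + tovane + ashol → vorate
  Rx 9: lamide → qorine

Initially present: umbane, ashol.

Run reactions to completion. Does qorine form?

Yes

umbane and ashol present → tovane forms (Rx 6).
umbane, tovane, and ashol present → vorate forms (Rx 8).
tovane and vorate present → zinate forms (Rx 7).
vorate and zinate present → corane forms (Rx 1).
corane present → renol forms (Rx 4).
umbane and renol present → lamide forms (Rx 2).
lamide present → qorine forms (Rx 9).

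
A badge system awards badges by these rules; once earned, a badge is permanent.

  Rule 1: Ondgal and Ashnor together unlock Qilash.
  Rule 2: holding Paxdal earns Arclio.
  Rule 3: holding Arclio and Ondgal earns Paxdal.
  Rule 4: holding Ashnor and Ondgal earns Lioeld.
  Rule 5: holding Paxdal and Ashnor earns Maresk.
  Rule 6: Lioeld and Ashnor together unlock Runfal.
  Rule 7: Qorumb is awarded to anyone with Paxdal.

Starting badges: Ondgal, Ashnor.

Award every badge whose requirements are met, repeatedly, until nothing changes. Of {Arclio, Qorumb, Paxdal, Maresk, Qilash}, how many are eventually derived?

1

With Ondgal and Ashnor, Qilash is earned (Rule 1).
Arclio would need Paxdal (Rule 2), but Paxdal is never earned.
Qorumb would need Paxdal (Rule 7), but Paxdal is never earned.
Paxdal would need Arclio and Ondgal (Rule 3), but Arclio is never earned.
Maresk would need Paxdal and Ashnor (Rule 5), but Paxdal is never earned.
Qilash: reached.
Reached: Qilash — 1 of the 5.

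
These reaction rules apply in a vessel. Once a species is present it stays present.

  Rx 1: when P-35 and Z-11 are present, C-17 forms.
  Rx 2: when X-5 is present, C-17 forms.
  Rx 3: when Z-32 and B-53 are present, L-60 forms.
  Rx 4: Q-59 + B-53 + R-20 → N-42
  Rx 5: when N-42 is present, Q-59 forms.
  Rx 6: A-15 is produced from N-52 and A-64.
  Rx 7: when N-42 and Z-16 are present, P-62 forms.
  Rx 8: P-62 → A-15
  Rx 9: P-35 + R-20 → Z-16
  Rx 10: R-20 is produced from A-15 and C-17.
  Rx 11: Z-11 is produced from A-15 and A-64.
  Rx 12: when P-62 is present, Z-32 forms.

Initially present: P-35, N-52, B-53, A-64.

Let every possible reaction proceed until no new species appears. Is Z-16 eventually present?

N-52 and A-64 present → A-15 forms (Rx 6).
A-15 and A-64 present → Z-11 forms (Rx 11).
P-35 and Z-11 present → C-17 forms (Rx 1).
A-15 and C-17 present → R-20 forms (Rx 10).
P-35 and R-20 present → Z-16 forms (Rx 9).

Yes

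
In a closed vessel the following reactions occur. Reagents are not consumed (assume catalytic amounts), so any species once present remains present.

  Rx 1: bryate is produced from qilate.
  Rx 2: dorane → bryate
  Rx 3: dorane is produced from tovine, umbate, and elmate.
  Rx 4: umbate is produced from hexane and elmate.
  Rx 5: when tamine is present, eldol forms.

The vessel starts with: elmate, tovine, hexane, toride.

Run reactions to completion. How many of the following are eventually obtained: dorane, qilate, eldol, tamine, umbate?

hexane and elmate present → umbate forms (Rx 4).
tovine, umbate, and elmate present → dorane forms (Rx 3).
dorane: reached.
No rule produces qilate, and it is not given.
eldol would need tamine (Rx 5), but tamine never forms.
No rule produces tamine, and it is not given.
umbate: reached.
Reached: dorane and umbate — 2 of the 5.

2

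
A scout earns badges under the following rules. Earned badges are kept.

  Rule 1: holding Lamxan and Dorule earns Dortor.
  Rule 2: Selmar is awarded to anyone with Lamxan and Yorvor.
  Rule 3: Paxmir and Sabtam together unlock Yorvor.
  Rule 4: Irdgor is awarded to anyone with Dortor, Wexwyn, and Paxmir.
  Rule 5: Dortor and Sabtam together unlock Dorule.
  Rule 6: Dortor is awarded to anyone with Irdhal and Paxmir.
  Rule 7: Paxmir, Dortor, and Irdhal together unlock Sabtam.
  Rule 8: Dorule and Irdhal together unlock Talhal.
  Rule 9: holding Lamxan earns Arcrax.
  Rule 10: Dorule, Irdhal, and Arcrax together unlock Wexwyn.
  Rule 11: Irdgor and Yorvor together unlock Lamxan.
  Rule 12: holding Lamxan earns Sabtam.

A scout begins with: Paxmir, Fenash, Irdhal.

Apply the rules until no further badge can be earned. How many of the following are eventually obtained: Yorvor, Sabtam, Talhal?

With Irdhal and Paxmir, Dortor is earned (Rule 6).
With Paxmir, Dortor, and Irdhal, Sabtam is earned (Rule 7).
With Dortor and Sabtam, Dorule is earned (Rule 5).
With Paxmir and Sabtam, Yorvor is earned (Rule 3).
With Dorule and Irdhal, Talhal is earned (Rule 8).
Yorvor: reached.
Sabtam: reached.
Talhal: reached.
All 3 are reached.

3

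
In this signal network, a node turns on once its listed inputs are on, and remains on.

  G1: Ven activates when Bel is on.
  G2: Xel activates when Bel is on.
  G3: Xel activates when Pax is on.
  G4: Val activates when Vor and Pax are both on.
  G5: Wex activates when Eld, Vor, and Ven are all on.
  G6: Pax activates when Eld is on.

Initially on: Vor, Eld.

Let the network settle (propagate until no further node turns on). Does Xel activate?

G6: Eld on → Pax on.
G3: Pax on → Xel on.

Yes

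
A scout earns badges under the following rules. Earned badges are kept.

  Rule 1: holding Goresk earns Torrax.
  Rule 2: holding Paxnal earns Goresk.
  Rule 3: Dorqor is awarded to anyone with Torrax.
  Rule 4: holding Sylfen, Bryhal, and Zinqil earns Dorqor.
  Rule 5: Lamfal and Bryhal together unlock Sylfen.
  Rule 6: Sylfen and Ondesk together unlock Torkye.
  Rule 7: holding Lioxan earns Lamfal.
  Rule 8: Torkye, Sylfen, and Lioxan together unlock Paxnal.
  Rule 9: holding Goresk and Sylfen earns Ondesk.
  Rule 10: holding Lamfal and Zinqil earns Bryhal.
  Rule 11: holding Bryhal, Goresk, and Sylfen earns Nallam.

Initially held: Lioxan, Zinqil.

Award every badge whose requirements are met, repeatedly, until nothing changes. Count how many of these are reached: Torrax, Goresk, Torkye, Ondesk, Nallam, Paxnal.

0

Torrax would need Goresk (Rule 1), but Goresk is never earned.
Goresk would need Paxnal (Rule 2), but Paxnal is never earned.
Torkye would need Sylfen and Ondesk (Rule 6), but Ondesk is never earned.
Ondesk would need Goresk and Sylfen (Rule 9), but Goresk is never earned.
Nallam would need Bryhal, Goresk, and Sylfen (Rule 11), but Goresk is never earned.
Paxnal would need Torkye, Sylfen, and Lioxan (Rule 8), but Torkye is never earned.
None of the 6 are reached.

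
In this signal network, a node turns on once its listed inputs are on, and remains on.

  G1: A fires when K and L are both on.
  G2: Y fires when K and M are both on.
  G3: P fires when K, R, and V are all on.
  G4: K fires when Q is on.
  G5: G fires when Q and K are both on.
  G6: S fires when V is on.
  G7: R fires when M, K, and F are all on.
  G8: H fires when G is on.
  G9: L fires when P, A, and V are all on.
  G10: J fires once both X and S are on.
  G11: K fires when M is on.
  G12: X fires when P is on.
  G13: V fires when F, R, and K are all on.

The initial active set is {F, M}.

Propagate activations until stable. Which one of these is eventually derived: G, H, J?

G11: M on → K on.
M, K, and F are on, so R fires (G7).
F, R, and K are on, so V fires (G13).
G3: K, R, and V on → P on.
V is on, so S fires (G6).
G12: P on → X on.
X and S are on, so J fires (G10).
G would need Q and K (G5), but Q never turns on. H would need G (G8), but G never turns on.

J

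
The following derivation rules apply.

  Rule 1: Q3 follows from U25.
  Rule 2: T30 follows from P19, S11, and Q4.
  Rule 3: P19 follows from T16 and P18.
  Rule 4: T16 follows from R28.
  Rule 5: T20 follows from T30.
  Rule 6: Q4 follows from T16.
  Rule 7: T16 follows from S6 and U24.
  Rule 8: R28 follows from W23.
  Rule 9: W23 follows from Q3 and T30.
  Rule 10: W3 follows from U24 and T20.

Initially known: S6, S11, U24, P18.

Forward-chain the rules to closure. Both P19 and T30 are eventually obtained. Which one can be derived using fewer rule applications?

P19: From S6 and U24, Rule 7 gives T16. From T16 and P18, Rule 3 gives P19. [2 rule applications]
T30: S6 and U24 hold, so T16 follows (Rule 7). T16 and P18 hold, so P19 follows (Rule 3). From T16, Rule 6 gives Q4. From P19, S11, and Q4, Rule 2 gives T30. [4 rule applications]
P19 needs fewer.

P19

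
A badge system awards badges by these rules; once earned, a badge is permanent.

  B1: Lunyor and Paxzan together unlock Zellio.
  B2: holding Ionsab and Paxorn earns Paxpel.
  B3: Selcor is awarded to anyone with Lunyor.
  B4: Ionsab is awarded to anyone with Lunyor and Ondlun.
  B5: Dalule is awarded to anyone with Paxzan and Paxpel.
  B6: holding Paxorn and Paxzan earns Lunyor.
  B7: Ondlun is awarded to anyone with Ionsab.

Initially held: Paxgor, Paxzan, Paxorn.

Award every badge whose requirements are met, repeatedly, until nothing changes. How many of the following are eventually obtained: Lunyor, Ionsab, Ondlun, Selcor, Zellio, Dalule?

3

With Paxorn and Paxzan, Lunyor is earned (B6).
With Lunyor and Paxzan, Zellio is earned (B1).
With Lunyor, Selcor is earned (B3).
Lunyor: reached.
Ionsab would need Lunyor and Ondlun (B4), but Ondlun is never earned.
Ondlun would need Ionsab (B7), but Ionsab is never earned.
Selcor: reached.
Zellio: reached.
Dalule would need Paxzan and Paxpel (B5), but Paxpel is never earned.
Reached: Lunyor, Selcor, and Zellio — 3 of the 6.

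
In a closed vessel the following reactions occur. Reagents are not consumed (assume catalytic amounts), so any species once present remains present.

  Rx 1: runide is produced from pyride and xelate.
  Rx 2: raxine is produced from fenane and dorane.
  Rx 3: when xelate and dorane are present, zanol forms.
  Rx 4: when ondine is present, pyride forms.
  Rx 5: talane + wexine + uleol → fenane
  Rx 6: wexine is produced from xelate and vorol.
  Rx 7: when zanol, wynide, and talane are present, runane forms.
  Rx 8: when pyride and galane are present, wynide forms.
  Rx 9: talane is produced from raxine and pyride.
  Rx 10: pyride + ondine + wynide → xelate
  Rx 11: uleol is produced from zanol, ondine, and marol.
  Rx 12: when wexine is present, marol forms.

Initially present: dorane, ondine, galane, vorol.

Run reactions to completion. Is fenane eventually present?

fenane would need talane, wexine, and uleol (Rx 5), but talane never forms.

No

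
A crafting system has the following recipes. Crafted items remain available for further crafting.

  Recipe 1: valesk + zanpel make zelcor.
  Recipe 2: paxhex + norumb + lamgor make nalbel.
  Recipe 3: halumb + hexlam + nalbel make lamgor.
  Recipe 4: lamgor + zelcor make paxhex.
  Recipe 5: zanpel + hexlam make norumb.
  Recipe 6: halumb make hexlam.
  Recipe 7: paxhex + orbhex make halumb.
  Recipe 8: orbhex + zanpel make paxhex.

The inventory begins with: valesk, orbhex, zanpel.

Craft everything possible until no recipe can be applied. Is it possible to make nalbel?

No

nalbel would need paxhex, norumb, and lamgor (Recipe 2), but lamgor is never obtained.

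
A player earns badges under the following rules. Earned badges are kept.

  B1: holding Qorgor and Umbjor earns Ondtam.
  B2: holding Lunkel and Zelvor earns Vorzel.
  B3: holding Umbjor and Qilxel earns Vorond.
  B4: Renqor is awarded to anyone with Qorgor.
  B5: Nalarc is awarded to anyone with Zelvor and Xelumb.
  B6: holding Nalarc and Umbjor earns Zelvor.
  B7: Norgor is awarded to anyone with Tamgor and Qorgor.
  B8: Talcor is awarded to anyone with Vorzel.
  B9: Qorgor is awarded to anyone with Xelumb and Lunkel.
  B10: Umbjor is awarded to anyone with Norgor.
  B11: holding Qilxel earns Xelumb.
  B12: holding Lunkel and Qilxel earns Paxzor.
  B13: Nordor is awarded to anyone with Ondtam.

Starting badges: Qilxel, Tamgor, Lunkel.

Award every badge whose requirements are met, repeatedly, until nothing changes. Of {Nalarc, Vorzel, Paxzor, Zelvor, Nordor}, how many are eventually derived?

2

With Qilxel, Xelumb is earned (B11).
With Lunkel and Qilxel, Paxzor is earned (B12).
With Xelumb and Lunkel, Qorgor is earned (B9).
With Tamgor and Qorgor, Norgor is earned (B7).
With Norgor, Umbjor is earned (B10).
With Qorgor and Umbjor, Ondtam is earned (B1).
With Ondtam, Nordor is earned (B13).
Nalarc would need Zelvor and Xelumb (B5), but Zelvor is never earned.
Vorzel would need Lunkel and Zelvor (B2), but Zelvor is never earned.
Paxzor: reached.
Zelvor would need Nalarc and Umbjor (B6), but Nalarc is never earned.
Nordor: reached.
Reached: Paxzor and Nordor — 2 of the 5.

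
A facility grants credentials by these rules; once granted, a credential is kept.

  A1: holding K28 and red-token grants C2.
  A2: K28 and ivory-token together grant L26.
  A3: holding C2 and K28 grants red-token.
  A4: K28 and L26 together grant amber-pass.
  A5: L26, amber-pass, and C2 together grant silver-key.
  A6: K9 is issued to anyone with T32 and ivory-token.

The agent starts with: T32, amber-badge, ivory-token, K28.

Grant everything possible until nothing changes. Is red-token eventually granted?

red-token would need C2 and K28 (A3), but C2 is never granted.

No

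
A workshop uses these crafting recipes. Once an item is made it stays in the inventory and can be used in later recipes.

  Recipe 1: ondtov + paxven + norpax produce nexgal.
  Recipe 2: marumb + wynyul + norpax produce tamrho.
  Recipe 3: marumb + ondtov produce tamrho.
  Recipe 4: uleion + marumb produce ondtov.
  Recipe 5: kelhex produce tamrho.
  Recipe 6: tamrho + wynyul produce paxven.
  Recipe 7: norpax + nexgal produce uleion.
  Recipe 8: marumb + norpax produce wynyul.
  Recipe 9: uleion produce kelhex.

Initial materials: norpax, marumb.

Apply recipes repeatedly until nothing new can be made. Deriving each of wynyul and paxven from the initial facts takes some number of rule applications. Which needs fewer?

wynyul

wynyul: marumb + norpax → wynyul (Recipe 8). [1 rule application]
paxven: marumb + norpax → wynyul (Recipe 8). Using Recipe 2, marumb, wynyul, and norpax make tamrho. tamrho + wynyul → paxven (Recipe 6). [3 rule applications]
wynyul needs fewer.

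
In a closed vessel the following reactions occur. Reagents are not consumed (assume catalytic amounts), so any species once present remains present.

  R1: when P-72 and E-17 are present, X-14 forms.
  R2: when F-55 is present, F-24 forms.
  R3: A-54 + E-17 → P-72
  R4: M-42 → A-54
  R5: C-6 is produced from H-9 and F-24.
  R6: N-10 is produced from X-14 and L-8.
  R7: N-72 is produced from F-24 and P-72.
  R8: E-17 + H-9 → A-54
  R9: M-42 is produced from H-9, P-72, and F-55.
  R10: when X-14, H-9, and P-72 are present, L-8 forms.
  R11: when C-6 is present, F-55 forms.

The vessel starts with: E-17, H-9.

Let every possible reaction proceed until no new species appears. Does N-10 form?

Yes

E-17 and H-9 present → A-54 forms (R8).
A-54 and E-17 present → P-72 forms (R3).
P-72 and E-17 present → X-14 forms (R1).
X-14, H-9, and P-72 present → L-8 forms (R10).
X-14 and L-8 present → N-10 forms (R6).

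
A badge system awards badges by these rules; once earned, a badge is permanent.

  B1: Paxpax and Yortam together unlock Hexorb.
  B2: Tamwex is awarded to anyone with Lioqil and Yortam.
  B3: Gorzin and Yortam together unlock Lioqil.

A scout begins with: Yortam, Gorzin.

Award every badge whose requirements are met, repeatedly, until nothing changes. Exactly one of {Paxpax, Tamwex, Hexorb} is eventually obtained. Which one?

With Gorzin and Yortam, Lioqil is earned (B3).
With Lioqil and Yortam, Tamwex is earned (B2).
Hexorb would need Paxpax and Yortam (B1), but Paxpax is never earned. No rule produces Paxpax, and it is not given.

Tamwex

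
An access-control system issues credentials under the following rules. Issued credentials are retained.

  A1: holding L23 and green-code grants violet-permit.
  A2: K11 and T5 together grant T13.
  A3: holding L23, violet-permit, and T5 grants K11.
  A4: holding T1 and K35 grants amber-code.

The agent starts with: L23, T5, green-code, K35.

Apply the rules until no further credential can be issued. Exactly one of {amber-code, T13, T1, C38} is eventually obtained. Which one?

T13

Holding L23 and green-code grants violet-permit (A1).
Holding L23, violet-permit, and T5 grants K11 (A3).
Holding K11 and T5 grants T13 (A2).
No rule produces C38, and it is not given. amber-code would need T1 and K35 (A4), but T1 is never granted. No rule produces T1, and it is not given.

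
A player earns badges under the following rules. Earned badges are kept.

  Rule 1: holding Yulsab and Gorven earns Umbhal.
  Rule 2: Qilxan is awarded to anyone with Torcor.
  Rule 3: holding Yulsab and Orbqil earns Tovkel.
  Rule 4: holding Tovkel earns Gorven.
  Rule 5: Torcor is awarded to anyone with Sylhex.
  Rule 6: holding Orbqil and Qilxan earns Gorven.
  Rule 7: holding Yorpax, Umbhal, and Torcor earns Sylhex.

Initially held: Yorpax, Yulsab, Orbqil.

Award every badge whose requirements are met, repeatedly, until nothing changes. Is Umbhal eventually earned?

Yes

With Yulsab and Orbqil, Tovkel is earned (Rule 3).
With Tovkel, Gorven is earned (Rule 4).
With Yulsab and Gorven, Umbhal is earned (Rule 1).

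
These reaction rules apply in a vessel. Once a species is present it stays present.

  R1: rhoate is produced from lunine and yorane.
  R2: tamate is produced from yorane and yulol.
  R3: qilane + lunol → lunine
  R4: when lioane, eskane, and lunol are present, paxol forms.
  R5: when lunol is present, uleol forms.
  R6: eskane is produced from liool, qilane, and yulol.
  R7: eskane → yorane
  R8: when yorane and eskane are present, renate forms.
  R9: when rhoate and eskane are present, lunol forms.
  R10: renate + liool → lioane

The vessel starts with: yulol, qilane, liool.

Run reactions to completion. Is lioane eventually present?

Yes

liool, qilane, and yulol present → eskane forms (R6).
eskane present → yorane forms (R7).
yorane and eskane present → renate forms (R8).
renate and liool present → lioane forms (R10).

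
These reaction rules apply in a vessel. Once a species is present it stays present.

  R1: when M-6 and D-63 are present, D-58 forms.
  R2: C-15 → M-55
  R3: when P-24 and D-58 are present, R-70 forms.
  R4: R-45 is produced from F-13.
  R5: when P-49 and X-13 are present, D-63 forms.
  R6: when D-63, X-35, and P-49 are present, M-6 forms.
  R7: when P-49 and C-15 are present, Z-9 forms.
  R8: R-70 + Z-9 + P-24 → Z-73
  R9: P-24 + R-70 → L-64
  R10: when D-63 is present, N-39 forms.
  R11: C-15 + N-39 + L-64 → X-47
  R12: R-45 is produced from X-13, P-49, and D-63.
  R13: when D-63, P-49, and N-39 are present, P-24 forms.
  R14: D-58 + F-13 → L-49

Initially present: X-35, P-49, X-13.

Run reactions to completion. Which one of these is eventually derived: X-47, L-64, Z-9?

L-64

P-49 and X-13 present → D-63 forms (R5).
D-63, X-35, and P-49 present → M-6 forms (R6).
D-63 present → N-39 forms (R10).
M-6 and D-63 present → D-58 forms (R1).
D-63, P-49, and N-39 present → P-24 forms (R13).
P-24 and D-58 present → R-70 forms (R3).
P-24 and R-70 present → L-64 forms (R9).
X-47 would need C-15, N-39, and L-64 (R11), but C-15 never forms. Z-9 would need P-49 and C-15 (R7), but C-15 never forms.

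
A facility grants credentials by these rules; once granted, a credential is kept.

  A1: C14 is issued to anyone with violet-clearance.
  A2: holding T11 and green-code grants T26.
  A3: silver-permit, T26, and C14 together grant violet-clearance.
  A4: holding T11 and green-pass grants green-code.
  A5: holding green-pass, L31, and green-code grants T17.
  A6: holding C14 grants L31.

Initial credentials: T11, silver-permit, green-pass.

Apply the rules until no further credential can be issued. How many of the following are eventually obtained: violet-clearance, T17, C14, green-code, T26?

2

Holding T11 and green-pass grants green-code (A4).
Holding T11 and green-code grants T26 (A2).
violet-clearance would need silver-permit, T26, and C14 (A3), but C14 is never granted.
T17 would need green-pass, L31, and green-code (A5), but L31 is never granted.
C14 would need violet-clearance (A1), but violet-clearance is never granted.
green-code: reached.
T26: reached.
Reached: green-code and T26 — 2 of the 5.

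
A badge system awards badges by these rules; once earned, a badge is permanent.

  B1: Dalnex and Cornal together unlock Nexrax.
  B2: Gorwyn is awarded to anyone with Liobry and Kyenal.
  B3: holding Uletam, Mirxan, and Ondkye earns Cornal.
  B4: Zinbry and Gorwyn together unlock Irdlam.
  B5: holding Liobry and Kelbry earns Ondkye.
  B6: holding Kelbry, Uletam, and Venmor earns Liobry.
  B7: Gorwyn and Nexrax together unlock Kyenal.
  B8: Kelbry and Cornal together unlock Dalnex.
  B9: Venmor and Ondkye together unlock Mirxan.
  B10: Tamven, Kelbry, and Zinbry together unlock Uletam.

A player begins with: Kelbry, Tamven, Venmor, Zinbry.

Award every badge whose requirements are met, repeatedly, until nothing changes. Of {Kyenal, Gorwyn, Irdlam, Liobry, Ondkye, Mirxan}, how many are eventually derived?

With Tamven, Kelbry, and Zinbry, Uletam is earned (B10).
With Kelbry, Uletam, and Venmor, Liobry is earned (B6).
With Liobry and Kelbry, Ondkye is earned (B5).
With Venmor and Ondkye, Mirxan is earned (B9).
Kyenal would need Gorwyn and Nexrax (B7), but Gorwyn is never earned.
Gorwyn would need Liobry and Kyenal (B2), but Kyenal is never earned.
Irdlam would need Zinbry and Gorwyn (B4), but Gorwyn is never earned.
Liobry: reached.
Ondkye: reached.
Mirxan: reached.
Reached: Liobry, Ondkye, and Mirxan — 3 of the 6.

3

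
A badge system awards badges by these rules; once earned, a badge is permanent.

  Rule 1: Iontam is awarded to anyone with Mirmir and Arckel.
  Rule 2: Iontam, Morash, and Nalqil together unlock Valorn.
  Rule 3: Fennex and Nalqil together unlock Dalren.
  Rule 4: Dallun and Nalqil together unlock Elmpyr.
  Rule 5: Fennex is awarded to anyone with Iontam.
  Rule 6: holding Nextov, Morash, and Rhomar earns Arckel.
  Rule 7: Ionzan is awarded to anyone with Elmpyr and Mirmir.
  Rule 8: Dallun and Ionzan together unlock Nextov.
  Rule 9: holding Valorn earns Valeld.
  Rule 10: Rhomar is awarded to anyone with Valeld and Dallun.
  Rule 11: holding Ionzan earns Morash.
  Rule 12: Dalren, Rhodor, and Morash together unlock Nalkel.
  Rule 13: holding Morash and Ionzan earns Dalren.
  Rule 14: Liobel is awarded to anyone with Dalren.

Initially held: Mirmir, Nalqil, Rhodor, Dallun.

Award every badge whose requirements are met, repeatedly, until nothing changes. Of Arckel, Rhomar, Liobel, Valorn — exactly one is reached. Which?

Liobel

With Dallun and Nalqil, Elmpyr is earned (Rule 4).
With Elmpyr and Mirmir, Ionzan is earned (Rule 7).
With Ionzan, Morash is earned (Rule 11).
With Morash and Ionzan, Dalren is earned (Rule 13).
With Dalren, Liobel is earned (Rule 14).
Valorn would need Iontam, Morash, and Nalqil (Rule 2), but Iontam is never earned. Rhomar would need Valeld and Dallun (Rule 10), but Valeld is never earned. Arckel would need Nextov, Morash, and Rhomar (Rule 6), but Rhomar is never earned.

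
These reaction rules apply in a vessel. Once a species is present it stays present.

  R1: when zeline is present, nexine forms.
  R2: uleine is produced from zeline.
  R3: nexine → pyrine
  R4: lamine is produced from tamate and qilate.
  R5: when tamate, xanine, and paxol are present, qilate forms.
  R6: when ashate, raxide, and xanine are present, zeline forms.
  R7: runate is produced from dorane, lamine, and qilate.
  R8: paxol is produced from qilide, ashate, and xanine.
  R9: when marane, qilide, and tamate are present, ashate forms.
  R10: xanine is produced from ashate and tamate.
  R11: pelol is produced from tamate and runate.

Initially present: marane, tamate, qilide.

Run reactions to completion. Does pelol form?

pelol would need tamate and runate (R11), but runate never forms.

No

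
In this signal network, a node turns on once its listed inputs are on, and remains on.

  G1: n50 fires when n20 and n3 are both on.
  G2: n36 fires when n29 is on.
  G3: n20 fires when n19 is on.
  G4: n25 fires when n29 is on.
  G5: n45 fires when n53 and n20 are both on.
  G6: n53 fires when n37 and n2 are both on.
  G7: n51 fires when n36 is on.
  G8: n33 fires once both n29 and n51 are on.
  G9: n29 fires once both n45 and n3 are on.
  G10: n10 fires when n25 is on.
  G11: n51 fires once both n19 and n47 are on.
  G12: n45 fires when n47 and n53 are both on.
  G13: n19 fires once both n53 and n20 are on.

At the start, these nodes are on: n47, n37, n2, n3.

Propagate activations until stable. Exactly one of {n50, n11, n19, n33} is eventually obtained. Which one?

G6: n37 and n2 on → n53 on.
G12: n47 and n53 on → n45 on.
G9: n45 and n3 on → n29 on.
n29 is on, so n36 fires (G2).
n36 is on, so n51 fires (G7).
G8: n29 and n51 on → n33 on.
n50 would need n20 and n3 (G1), but n20 never turns on. No rule produces n11, and it is not given. n19 would need n53 and n20 (G13), but n20 never turns on.

n33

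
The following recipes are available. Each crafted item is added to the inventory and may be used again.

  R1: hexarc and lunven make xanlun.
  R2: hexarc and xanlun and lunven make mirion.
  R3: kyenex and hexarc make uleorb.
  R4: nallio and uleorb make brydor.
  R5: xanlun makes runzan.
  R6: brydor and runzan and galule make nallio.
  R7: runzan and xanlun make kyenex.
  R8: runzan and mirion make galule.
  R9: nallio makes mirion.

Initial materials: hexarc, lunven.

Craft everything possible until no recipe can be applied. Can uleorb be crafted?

Yes

hexarc and lunven → xanlun (R1).
Using R5, xanlun makes runzan.
runzan and xanlun → kyenex (R7).
kyenex and hexarc → uleorb (R3).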